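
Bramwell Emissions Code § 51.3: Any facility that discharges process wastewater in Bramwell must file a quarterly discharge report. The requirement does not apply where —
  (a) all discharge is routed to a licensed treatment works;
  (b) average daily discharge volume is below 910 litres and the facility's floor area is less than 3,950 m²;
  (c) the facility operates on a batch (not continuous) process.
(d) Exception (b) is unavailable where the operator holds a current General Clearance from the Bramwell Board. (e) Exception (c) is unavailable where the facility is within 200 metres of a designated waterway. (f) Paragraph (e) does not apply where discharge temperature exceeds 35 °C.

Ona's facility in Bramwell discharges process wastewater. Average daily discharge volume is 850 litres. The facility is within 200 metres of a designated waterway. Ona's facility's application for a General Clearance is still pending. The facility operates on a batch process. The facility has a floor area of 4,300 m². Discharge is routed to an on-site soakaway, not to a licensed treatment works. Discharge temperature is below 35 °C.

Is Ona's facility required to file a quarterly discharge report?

Exception (a) fails — discharge is not routed to a licensed treatment works.
Exception (b) does not apply: the facility's floor area is 4,300 m², not less than 3,950 m².
Exception (c): the facility operates on a batch process — every condition holds. However, paragraphs (e)–(f) must be considered: (e) operates against (c): the facility is within 200 m of a designated waterway. (f), which would lift (e), does not operate here — discharge temperature is below 35 °C. Exception (c) does not apply.
No exception is made out. Ona's facility falls within the general rule.

Yes — Ona's facility must file a quarterly discharge report.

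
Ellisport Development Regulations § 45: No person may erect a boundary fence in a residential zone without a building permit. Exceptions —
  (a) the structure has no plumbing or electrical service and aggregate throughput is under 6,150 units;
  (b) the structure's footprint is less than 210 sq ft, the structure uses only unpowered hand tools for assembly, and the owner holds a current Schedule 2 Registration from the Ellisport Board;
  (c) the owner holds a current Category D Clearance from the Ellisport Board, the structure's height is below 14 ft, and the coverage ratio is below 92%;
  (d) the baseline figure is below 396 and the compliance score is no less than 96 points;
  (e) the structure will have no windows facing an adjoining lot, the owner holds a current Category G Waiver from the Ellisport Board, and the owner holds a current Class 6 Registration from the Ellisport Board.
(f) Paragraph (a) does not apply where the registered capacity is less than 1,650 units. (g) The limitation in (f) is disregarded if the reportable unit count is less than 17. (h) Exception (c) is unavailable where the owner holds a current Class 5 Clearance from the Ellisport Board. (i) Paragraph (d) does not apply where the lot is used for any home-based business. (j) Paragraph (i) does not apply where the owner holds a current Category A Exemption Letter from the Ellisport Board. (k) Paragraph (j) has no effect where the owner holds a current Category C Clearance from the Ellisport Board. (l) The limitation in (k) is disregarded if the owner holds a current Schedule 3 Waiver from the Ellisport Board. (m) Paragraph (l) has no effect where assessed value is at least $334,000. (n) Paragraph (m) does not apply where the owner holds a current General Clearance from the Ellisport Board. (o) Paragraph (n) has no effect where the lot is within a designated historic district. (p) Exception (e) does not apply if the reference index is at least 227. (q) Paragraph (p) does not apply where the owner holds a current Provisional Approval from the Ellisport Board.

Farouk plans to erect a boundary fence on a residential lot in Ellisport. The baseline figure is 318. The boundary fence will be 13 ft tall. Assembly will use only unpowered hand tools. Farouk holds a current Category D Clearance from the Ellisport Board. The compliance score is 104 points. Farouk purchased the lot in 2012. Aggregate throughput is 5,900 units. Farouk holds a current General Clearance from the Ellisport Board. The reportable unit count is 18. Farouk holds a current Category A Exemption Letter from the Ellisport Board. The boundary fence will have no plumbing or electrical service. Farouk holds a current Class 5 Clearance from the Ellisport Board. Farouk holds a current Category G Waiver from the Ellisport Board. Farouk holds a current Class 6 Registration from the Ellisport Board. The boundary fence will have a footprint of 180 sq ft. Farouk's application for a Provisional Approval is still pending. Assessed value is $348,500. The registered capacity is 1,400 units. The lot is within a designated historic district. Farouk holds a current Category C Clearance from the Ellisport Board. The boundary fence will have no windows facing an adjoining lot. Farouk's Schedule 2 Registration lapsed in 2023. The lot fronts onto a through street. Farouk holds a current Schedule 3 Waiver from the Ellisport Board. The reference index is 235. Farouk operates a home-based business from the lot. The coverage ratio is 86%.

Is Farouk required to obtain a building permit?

Exception (a): there is no plumbing or electrical service; aggregate throughput is 5,900 units, under the 6,150 units limit — every condition holds. But applying paragraphs (f)–(g): (f) applies — the registered capacity is 1,400 units, less than the 1,650 units limit. (g) is not engaged (the reportable unit count is 18, not less than 17), so (f) stands. So (a) is unavailable.
Exception (b) requires that the owner holds a current Schedule 2 Registration from the Ellisport Board; but no current Schedule 2 Registration is held, so (b) is unavailable.
All of (c)'s requirements are met (a current Category D Clearance is held; the structure's height is 13 ft, below the 14 ft limit; the coverage ratio is 86%, below the 92% limit). However, paragraph (h) must be considered: (h) is triggered — a current Class 5 Clearance is held. (c) is therefore removed.
Exception (d): the baseline figure is 318, below the 396 limit; the compliance score is 104 points, meeting the 96 points threshold — every condition holds. Turning to paragraphs (i)–(o): (i) is triggered — a home-based business operates on the lot. (j) is engaged (a current Category A Exemption Letter is held), but yields to (k): (k) is engaged — a current Category C Clearance is held. (l) would limit (k) — a current Schedule 3 Waiver is held — but (m) sets (l) aside: (m) operates — assessed value is $348,500, meeting the $334,000 threshold. (n) would limit (m) — a current General Clearance is held — but (o) sets (n) aside: (o) operates against (n): the lot is in a historic district. Exception (d) does not apply.
Exception (e): no windows face an adjoining lot; a current Category G Waiver is held; a current Class 6 Registration is held — every condition holds. However, paragraphs (p)–(q) must be considered: (p) operates against (e): the reference index is 235, meeting the 227 threshold. (q) is not engaged (the Provisional Approval is not current), so (p) stands. (e) is therefore removed.
Every exception is unavailable, so the rule governs.

Yes — Farouk must obtain a building permit.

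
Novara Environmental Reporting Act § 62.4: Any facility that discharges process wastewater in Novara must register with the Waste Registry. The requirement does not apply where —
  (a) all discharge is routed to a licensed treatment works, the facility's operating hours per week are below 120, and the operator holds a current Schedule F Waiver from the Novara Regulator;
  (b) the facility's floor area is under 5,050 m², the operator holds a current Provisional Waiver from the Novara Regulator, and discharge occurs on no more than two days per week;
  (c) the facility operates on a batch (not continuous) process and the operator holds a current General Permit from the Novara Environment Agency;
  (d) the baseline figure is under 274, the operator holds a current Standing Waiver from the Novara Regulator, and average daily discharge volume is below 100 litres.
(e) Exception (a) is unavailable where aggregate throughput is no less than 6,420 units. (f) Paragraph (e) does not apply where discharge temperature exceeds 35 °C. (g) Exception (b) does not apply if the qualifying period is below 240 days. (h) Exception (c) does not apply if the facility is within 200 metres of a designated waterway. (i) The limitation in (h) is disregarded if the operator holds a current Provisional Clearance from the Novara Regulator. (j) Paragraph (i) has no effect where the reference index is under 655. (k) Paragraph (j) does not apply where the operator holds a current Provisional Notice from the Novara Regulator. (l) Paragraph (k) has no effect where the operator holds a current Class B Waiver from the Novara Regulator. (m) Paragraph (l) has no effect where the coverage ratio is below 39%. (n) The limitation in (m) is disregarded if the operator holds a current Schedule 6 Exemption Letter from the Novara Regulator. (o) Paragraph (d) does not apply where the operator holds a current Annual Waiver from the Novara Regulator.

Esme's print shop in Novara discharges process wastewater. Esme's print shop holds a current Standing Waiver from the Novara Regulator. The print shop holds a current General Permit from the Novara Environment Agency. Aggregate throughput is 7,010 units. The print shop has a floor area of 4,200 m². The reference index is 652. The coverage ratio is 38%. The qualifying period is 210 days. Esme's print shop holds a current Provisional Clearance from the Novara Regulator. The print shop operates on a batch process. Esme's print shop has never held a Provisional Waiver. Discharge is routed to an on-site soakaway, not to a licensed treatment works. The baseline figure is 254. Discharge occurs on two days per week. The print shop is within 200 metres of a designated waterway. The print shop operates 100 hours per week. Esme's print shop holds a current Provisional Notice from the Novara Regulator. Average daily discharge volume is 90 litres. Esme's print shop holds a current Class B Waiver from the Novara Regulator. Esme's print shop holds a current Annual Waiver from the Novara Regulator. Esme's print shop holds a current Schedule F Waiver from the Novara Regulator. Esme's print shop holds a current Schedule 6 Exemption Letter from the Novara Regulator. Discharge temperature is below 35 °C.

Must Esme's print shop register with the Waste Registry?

Exception (a) does not apply: discharge is not routed to a licensed treatment works.
Exception (b) does not apply: the Provisional Waiver is not current.
Exception (c) is satisfied on its face — the facility operates on a batch process; a current General Permit is held. However, paragraphs (h)–(n) must be considered: (h) operates against (c): the print shop is within 200 m of a designated waterway. (i) would limit (h) — a current Provisional Clearance is held — but (j) sets (i) aside: (j) operates against (i): the reference index is 652, under the 655 limit. (k) would limit (j) — a current Provisional Notice is held — but (l) sets (k) aside: (l) operates against (k): a current Class B Waiver is held. (m) applies (the coverage ratio is 38%, below the 39% limit), but is itself disapplied by (n): (n) is engaged — a current Schedule 6 Exemption Letter is held. Exception (c) does not apply.
All of (d)'s requirements are met (the baseline figure is 254, under the 274 limit; a current Standing Waiver is held; average daily discharge volume is 90 litres, below the 100 litres limit). Turning to paragraph (o): (o) is engaged — a current Annual Waiver is held. So (d) is unavailable.
Every exception is unavailable, so the rule governs.

Yes — Esme's print shop must register with the Waste Registry.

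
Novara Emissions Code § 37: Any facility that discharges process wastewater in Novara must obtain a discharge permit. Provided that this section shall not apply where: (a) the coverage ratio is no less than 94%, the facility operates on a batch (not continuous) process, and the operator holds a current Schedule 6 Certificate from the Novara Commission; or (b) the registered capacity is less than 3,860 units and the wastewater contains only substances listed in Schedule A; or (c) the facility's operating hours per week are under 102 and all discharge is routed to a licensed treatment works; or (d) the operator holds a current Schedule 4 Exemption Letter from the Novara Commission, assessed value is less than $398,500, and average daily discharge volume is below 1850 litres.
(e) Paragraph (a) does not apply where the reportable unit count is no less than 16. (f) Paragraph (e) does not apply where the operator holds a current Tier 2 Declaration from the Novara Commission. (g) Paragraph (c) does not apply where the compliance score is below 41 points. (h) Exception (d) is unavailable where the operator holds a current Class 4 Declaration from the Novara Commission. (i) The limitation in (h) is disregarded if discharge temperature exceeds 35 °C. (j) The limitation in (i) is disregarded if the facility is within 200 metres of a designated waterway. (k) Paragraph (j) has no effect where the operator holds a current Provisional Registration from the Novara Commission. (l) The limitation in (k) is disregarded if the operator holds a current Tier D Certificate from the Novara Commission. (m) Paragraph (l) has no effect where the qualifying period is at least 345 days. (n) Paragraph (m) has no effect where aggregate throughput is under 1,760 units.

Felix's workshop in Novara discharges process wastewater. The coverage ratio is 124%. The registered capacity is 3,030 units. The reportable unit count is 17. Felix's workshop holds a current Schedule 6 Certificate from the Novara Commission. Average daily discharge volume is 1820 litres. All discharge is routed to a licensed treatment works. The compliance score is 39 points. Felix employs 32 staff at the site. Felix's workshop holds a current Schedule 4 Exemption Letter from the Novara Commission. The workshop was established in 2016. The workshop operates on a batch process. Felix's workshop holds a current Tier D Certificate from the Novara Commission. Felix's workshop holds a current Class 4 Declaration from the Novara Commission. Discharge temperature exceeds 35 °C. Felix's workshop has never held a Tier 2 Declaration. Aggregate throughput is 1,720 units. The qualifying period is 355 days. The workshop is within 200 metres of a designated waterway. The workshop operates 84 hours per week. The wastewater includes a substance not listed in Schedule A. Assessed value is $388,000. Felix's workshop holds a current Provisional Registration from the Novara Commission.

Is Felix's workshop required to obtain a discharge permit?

Yes — Felix's workshop must obtain a discharge permit.

All of (a)'s requirements are met (the coverage ratio is 124%, meeting the 94% threshold; the facility operates on a batch process; a current Schedule 6 Certificate is held). But applying paragraphs (e)–(f): (e) operates against (a): the reportable unit count is 17, meeting the 16 threshold. (f), which would lift (e), does not operate here — there is no Tier 2 Declaration in force. So (a) is unavailable.
Exception (b) does not apply: the wastewater includes a non-Schedule-A substance.
Exception (c): the facility's operating hours per week are 84, under the 102 limit; discharge is routed to a licensed treatment works — every condition holds. Turning to paragraph (g): (g) operates — the compliance score is 39 points, below the 41 points limit. Exception (c) does not apply.
Exception (d) is satisfied on its face — a current Schedule 4 Exemption Letter is held; assessed value is $388,000, less than the $398,500 limit; average daily discharge volume is 1820 litres, below the 1850 litres limit. But: (h) operates against (d): a current Class 4 Declaration is held. (i) is engaged (discharge temperature exceeds 35 °C), but is itself disapplied by (j): (j) operates against (i): the workshop is within 200 m of a designated waterway. (k) is engaged (a current Provisional Registration is held), but is displaced by (l): (l) operates against (k): a current Tier D Certificate is held. (m) applies (the qualifying period is 355 days, meeting the 345 days threshold), but yields to (n): (n) applies — aggregate throughput is 1,720 units, under the 1,760 units limit. So (d) is unavailable.
No exception is made out. Felix's workshop falls within the general rule.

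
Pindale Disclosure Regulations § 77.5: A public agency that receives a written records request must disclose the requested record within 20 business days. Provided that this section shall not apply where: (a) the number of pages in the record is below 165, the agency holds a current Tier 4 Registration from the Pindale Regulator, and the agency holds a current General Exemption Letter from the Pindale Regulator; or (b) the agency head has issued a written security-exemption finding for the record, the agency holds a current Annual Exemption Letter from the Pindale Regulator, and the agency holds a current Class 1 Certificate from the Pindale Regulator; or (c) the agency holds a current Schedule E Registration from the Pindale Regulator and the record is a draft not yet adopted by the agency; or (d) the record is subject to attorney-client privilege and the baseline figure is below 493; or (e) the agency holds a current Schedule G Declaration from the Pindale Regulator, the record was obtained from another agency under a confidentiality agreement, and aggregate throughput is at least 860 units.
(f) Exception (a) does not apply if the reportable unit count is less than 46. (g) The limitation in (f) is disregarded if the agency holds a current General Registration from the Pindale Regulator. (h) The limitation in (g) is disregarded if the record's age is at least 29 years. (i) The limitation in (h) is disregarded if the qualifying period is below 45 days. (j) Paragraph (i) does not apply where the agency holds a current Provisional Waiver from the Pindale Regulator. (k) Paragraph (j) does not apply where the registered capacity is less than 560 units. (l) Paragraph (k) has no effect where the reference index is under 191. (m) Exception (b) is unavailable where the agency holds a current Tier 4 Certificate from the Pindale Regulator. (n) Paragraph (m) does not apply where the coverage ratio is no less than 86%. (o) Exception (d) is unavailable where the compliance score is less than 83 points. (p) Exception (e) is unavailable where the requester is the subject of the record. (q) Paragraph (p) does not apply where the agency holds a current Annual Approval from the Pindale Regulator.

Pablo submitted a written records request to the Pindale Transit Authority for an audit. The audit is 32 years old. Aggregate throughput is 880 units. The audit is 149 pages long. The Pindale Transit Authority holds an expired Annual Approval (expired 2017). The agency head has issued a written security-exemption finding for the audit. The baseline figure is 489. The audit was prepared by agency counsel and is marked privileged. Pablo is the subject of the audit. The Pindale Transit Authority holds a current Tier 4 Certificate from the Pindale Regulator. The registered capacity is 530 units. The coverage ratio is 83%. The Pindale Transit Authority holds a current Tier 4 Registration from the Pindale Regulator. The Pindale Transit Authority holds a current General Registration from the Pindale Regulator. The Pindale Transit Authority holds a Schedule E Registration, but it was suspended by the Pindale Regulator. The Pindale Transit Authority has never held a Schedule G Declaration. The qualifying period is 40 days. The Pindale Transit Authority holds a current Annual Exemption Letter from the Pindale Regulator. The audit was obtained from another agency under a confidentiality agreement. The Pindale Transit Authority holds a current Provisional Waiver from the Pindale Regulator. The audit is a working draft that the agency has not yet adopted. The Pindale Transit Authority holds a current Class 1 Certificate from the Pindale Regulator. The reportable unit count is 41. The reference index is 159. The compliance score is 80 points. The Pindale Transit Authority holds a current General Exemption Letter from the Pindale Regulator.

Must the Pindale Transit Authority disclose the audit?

All of (a)'s requirements are met (the number of pages in the record is 149, below the 165 limit; a current Tier 4 Registration is held; a current General Exemption Letter is held). Turning to paragraphs (f)–(l): (f) is triggered — the reportable unit count is 41, less than the 46 limit. (g) operates (a current General Registration is held), but is set aside by (h): (h) operates against (g): the record's age is 32 years, meeting the 29 years threshold. (i) would limit (h) — the qualifying period is 40 days, below the 45 days limit — but (j) sets (i) aside: (j) is triggered — a current Provisional Waiver is held. (k) would limit (j) — the registered capacity is 530 units, less than the 560 units limit — but (l) sets (k) aside: (l) is triggered — the reference index is 159, under the 191 limit. Exception (a) does not apply.
All of (b)'s requirements are met (a written security-exemption finding has been issued; a current Annual Exemption Letter is held; a current Class 1 Certificate is held). Turning to paragraphs (m)–(n): (m) operates against (b): a current Tier 4 Certificate is held. (n), which would lift (m), does not operate here — the coverage ratio is 83%, short of 86%. (b) is therefore removed.
Exception (c) requires that the agency holds a current Schedule E Registration from the Pindale Regulator; but the Schedule E Registration is not current, so (c) is unavailable.
All of (d)'s requirements are met (the audit is privileged; the baseline figure is 489, below the 493 limit). However, paragraph (o) must be considered: (o) operates against (d): the compliance score is 80 points, less than the 83 points limit. So (d) is unavailable.
Exception (e) requires that the agency holds a current Schedule G Declaration from the Pindale Regulator; but the Schedule G Declaration is not current, so (e) is unavailable.
No exception applies. The general rule governs.

Yes — the Pindale Transit Authority must disclose the audit.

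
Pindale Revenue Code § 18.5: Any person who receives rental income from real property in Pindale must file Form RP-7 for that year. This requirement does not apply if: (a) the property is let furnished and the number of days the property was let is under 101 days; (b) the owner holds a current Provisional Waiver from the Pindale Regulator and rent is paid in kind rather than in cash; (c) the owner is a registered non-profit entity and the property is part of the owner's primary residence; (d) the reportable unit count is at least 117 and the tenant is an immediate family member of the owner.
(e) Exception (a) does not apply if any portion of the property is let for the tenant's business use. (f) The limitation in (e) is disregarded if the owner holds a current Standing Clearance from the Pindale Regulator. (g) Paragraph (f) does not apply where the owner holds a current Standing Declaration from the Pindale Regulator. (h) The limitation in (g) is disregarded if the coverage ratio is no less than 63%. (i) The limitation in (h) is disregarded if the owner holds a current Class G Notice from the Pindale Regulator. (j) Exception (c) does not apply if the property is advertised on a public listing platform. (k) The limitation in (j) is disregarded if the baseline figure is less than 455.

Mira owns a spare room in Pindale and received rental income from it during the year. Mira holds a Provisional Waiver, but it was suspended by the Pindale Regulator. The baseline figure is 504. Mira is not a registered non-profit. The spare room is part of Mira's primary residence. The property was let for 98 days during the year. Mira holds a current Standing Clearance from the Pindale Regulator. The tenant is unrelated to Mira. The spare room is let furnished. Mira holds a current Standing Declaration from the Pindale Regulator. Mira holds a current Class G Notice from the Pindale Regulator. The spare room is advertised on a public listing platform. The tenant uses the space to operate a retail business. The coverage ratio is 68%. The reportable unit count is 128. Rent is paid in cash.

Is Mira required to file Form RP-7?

Yes — Mira must file Form RP-7.

Exception (a): the property is let furnished; the number of days the property was let is 98 days, under the 101 days limit — every condition holds. Turning to paragraphs (e)–(i): (e) is engaged — the space is let for business use. (f) operates (a current Standing Clearance is held), but is set aside by (g): (g) applies — a current Standing Declaration is held. (h) is engaged (the coverage ratio is 68%, meeting the 63% threshold), but is displaced by (i): (i) operates against (h): a current Class G Notice is held. Exception (a) does not apply.
Exception (b) fails — there is no Provisional Waiver in force.
Exception (c) fails — Mira is not a registered non-profit.
Exception (d) requires that the tenant is an immediate family member of the owner; but the tenant is unrelated to the owner, so (d) is unavailable.
No exception applies. The general rule governs.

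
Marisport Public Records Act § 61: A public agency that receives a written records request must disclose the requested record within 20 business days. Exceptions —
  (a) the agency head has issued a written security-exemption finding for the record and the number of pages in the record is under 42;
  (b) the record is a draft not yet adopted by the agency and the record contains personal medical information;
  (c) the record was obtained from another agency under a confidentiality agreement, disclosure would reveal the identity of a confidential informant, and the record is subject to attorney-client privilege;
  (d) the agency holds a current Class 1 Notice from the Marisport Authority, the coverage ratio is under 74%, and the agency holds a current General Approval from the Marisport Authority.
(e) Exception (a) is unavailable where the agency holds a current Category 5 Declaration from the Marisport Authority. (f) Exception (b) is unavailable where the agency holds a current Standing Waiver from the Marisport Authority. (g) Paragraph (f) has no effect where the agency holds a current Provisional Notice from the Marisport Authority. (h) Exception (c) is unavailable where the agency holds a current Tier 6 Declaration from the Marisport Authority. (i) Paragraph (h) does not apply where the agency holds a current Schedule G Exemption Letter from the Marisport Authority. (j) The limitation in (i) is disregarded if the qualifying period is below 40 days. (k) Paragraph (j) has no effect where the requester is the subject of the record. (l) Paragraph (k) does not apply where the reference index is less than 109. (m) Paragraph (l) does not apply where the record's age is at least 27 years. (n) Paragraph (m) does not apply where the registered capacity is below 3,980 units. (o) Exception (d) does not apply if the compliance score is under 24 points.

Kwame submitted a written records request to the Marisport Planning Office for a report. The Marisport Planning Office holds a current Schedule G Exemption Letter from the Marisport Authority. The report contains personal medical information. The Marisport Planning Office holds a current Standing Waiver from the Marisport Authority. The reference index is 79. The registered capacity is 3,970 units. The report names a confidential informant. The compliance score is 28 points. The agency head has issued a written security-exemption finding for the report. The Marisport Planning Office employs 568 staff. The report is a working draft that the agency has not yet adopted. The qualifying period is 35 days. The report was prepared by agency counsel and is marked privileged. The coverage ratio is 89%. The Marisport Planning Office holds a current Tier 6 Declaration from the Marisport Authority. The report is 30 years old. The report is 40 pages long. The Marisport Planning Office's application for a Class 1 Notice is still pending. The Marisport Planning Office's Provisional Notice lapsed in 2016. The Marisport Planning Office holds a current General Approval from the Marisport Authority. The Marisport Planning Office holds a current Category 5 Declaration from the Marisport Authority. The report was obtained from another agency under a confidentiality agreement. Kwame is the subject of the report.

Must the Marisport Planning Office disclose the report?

Yes — the Marisport Planning Office must disclose the report.

All of (a)'s requirements are met (a written security-exemption finding has been issued; the number of pages in the record is 40, under the 42 limit). Turning to paragraph (e): (e) operates against (a): a current Category 5 Declaration is held. So (a) is unavailable.
Exception (b): the report is an unadopted draft; the report contains personal medical information — every condition holds. But applying paragraphs (f)–(g): (f) operates — a current Standing Waiver is held. (g), which would lift (f), is inapplicable — the Provisional Notice is not current. So (b) is unavailable.
All of (c)'s requirements are met (the report was obtained under a confidentiality agreement; the report names a confidential informant; the report is privileged). But: (h) applies — a current Tier 6 Declaration is held. (i) would limit (h) — a current Schedule G Exemption Letter is held — but (j) sets (i) aside: (j) operates against (i): the qualifying period is 35 days, below the 40 days limit. (k) is engaged (Kwame is the subject of the report), but is set aside by (l): (l) operates against (k): the reference index is 79, less than the 109 limit. (m) applies (the record's age is 30 years, meeting the 27 years threshold), but is displaced by (n): (n) is triggered — the registered capacity is 3,970 units, below the 3,980 units limit. So (c) is unavailable.
Exception (d) does not apply: the Class 1 Notice is not current.
No exception displaces § 61.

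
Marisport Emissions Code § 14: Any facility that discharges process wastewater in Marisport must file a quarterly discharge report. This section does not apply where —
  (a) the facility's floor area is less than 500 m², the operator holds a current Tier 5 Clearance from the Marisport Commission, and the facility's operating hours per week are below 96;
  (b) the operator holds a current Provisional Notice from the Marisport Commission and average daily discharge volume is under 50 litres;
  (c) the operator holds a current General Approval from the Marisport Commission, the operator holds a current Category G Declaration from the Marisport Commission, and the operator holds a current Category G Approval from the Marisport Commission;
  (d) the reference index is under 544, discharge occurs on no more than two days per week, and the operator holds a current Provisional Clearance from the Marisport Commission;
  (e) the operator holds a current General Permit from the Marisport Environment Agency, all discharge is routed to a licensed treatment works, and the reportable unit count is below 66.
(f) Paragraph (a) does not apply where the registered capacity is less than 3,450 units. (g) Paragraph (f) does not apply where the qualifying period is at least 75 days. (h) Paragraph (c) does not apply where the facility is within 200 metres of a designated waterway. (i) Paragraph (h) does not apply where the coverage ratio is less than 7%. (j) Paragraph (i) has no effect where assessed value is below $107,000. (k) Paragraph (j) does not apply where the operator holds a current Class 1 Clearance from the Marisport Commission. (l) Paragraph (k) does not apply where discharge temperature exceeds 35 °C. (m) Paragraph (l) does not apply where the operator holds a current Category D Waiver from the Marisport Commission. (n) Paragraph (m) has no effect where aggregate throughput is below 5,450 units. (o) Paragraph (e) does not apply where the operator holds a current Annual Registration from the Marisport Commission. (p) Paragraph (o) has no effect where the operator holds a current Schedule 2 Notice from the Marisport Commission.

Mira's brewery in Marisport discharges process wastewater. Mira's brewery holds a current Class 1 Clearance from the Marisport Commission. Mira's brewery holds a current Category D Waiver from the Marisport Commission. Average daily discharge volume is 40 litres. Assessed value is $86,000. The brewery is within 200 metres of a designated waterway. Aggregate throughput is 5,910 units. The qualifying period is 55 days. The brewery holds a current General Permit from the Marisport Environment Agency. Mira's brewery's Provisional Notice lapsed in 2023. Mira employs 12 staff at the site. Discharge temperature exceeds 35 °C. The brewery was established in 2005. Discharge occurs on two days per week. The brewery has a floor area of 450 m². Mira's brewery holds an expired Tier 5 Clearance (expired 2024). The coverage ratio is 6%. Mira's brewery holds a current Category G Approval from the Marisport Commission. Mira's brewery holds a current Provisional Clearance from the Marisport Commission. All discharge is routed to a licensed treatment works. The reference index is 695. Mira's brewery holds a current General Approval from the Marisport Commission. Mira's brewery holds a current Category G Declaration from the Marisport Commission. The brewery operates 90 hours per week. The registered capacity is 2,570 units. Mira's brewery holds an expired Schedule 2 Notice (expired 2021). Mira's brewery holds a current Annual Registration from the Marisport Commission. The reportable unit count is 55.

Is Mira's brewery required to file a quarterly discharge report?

Exception (a) requires that the operator holds a current Tier 5 Clearance from the Marisport Commission; but no current Tier 5 Clearance is held, so (a) is unavailable.
Exception (b) fails — there is no Provisional Notice in force.
Exception (c)'s conditions are all satisfied: a current General Approval is held; a current Category G Declaration is held; a current Category G Approval is held. As to paragraphs (h)–(n): (h) is engaged (the brewery is within 200 m of a designated waterway), but is displaced by (i): (i) applies — the coverage ratio is 6%, less than the 7% limit. (j) would limit (i) — assessed value is $86,000, below the $107,000 limit — but (k) sets (j) aside: (k) operates against (j): a current Class 1 Clearance is held. (l) applies (discharge temperature exceeds 35 °C), but is overridden by (m): (m) applies — a current Category D Waiver is held. (n), which would lift (m), is inapplicable — aggregate throughput is 5,910 units, not below 5,450 units. Exception (c) stands.
Exception (d) does not apply: the reference index is 695, not under 544.
Exception (e)'s conditions are all satisfied: a current General Permit is held; discharge is routed to a licensed treatment works; the reportable unit count is 55, below the 66 limit. But applying paragraphs (o)–(p): (o) operates — a current Annual Registration is held. (p) is not triggered (the Schedule 2 Notice is not current), so (o) stands. (e) is therefore removed.

No — exception (c) applies; Mira's brewery is not required to file a quarterly discharge report.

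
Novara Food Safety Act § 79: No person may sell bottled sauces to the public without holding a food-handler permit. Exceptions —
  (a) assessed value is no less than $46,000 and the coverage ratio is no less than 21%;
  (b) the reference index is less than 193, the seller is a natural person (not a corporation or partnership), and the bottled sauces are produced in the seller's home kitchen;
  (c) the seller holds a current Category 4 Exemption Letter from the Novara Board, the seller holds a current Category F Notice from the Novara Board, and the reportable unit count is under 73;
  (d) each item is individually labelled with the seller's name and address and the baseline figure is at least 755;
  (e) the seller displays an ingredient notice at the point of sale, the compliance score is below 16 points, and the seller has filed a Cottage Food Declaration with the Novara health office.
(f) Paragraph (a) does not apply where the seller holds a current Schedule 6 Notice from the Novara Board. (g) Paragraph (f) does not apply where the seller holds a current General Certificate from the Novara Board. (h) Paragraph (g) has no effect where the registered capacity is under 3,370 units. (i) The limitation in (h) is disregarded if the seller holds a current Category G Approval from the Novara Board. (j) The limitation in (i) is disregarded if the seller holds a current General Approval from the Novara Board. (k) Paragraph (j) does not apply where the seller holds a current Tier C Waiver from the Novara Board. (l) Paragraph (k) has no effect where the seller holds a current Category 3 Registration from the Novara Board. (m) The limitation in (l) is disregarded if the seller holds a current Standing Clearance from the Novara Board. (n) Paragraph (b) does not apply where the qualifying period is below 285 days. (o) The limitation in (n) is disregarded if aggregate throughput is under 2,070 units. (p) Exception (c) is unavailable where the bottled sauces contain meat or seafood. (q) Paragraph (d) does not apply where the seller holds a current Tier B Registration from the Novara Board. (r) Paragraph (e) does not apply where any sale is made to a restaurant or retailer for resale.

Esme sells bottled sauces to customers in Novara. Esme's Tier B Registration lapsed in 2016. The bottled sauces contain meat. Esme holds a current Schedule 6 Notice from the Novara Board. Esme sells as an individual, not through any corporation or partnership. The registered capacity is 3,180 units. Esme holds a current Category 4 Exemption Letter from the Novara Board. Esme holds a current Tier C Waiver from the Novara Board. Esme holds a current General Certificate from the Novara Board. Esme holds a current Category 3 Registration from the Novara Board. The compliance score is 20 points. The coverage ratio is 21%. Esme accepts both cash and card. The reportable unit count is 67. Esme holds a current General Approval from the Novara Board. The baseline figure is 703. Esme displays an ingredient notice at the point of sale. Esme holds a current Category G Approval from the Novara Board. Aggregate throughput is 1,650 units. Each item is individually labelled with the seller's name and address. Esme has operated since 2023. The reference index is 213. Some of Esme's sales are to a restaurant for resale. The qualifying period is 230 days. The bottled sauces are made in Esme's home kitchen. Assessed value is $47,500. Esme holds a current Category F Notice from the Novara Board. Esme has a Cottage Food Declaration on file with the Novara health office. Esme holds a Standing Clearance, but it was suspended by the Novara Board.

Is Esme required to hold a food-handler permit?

Exception (a): assessed value is $47,500, meeting the $46,000 threshold; the coverage ratio is 21%, meeting the 21% threshold — every condition holds. However, paragraphs (f)–(m) must be considered: (f) applies — a current Schedule 6 Notice is held. (g) is triggered (a current General Certificate is held), but is set aside by (h): (h) operates — the registered capacity is 3,180 units, under the 3,370 units limit. (i) would limit (h) — a current Category G Approval is held — but (j) sets (i) aside: (j) is engaged — a current General Approval is held. (k) is engaged (a current Tier C Waiver is held), but is set aside by (l): (l) operates against (k): a current Category 3 Registration is held. (m) is not triggered (no current Standing Clearance is held), so (l) stands. (a) is therefore removed.
Exception (b) requires that the reference index is less than 193; but the reference index is 213, not less than 193, so (b) is unavailable.
All of (c)'s requirements are met (a current Category 4 Exemption Letter is held; a current Category F Notice is held; the reportable unit count is 67, under the 73 limit). But: (p) operates against (c): the bottled sauces contain meat. (c) is therefore removed.
Exception (d) requires that the baseline figure is at least 755; but the baseline figure is 703, short of 755, so (d) is unavailable.
Exception (e) does not apply: the compliance score is 20 points, not below 16 points.
No exception applies. The general rule governs.

Yes — Esme must hold a food-handler permit.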